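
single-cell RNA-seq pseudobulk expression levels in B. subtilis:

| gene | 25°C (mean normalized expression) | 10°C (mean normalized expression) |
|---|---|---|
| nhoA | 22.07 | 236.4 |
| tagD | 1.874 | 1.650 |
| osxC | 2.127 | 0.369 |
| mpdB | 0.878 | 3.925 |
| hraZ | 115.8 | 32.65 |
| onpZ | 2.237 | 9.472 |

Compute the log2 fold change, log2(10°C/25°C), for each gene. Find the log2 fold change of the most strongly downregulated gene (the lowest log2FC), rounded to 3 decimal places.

log2(236.4/22.07) = 3.421  (nhoA)
log2(1.650/1.874) = -0.184  (tagD)
log2(0.369/2.127) = -2.527  (osxC)
log2(3.925/0.878) = 2.160  (mpdB)
log2(32.65/115.8) = -1.826  (hraZ)
log2(9.472/2.237) = 2.082  (onpZ)
osxC is most strongly downregulated.

-2.527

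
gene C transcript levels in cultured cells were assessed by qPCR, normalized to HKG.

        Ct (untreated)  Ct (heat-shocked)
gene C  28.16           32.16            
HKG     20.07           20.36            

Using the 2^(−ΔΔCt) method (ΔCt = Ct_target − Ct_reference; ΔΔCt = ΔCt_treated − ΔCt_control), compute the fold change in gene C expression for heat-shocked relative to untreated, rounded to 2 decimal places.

ΔCt(untreated) = 28.160 − 20.070 = 8.090
ΔCt(heat-shocked) = 32.160 − 20.360 = 11.800
ΔΔCt = 11.800 − 8.090 = 3.710
Fold change = 2^(−3.710) = 0.076

0.08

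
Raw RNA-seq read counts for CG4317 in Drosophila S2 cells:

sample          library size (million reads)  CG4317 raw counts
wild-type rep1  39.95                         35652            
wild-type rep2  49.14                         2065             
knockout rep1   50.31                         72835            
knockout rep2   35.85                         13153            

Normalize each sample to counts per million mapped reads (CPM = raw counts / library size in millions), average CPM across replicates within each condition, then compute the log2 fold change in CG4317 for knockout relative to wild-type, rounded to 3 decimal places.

CPM(wild-type rep1) = 35652 / 39.95 = 892.4155
CPM(wild-type rep2) = 2065 / 49.14 = 42.0228
CPM(knockout rep1) = 72835 / 50.31 = 1447.7241
CPM(knockout rep2) = 13153 / 35.85 = 366.8898
mean CPM(wild-type) = 467.2192; mean CPM(knockout) = 907.3070
Fold change = 907.3070 / 467.2192 = 1.94193
log2(1.94193) = 0.9575

0.957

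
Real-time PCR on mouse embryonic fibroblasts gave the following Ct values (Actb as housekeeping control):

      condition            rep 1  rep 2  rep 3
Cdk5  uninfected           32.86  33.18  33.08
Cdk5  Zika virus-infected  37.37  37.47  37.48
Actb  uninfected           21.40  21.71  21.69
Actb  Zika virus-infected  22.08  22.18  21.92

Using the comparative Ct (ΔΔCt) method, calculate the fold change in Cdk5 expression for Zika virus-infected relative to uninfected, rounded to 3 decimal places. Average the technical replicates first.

0.065

Mean Ct: Cdk5 uninfected 33.040; Cdk5 Zika virus-infected 37.440; Actb uninfected 21.600; Actb Zika virus-infected 22.060
ΔCt(uninfected) = 33.040 − 21.600 = 11.440
ΔCt(Zika virus-infected) = 37.440 − 22.060 = 15.380
ΔΔCt = 15.380 − 11.440 = 3.940
Fold change = 2^(−3.940) = 0.0652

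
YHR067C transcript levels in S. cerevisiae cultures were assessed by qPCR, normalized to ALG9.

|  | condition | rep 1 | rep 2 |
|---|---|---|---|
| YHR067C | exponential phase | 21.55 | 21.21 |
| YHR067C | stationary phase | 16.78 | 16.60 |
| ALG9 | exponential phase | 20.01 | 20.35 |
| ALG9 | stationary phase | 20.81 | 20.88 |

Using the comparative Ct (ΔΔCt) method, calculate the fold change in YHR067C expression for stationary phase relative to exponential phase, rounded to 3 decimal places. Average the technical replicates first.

40.928

Mean Ct: YHR067C exponential phase 21.380; YHR067C stationary phase 16.690; ALG9 exponential phase 20.180; ALG9 stationary phase 20.845
ΔCt(exponential phase) = 21.380 − 20.180 = 1.200
ΔCt(stationary phase) = 16.690 − 20.845 = -4.155
ΔΔCt = -4.155 − 1.200 = -5.355
Fold change = 2^(−(-5.355)) = 2^5.355 = 40.9275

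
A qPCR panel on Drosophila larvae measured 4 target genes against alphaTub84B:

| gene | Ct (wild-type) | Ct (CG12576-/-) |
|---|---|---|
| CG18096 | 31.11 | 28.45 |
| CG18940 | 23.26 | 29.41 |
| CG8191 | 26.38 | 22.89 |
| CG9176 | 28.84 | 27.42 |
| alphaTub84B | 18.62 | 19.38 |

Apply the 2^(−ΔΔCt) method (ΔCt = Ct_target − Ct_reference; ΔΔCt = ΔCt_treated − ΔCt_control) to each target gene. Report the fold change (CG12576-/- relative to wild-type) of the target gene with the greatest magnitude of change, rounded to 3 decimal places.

CG18096: ΔΔCt = (28.45−19.38) − (31.11−18.62) = 9.07 − 12.49 = -3.42; fold change = 2^3.42 = 10.703
CG18940: ΔΔCt = (29.41−19.38) − (23.26−18.62) = 10.03 − 4.64 = 5.39; fold change = 2^-5.39 = 0.024
CG8191: ΔΔCt = (22.89−19.38) − (26.38−18.62) = 3.51 − 7.76 = -4.25; fold change = 2^4.25 = 19.027
CG9176: ΔΔCt = (27.42−19.38) − (28.84−18.62) = 8.04 − 10.22 = -2.18; fold change = 2^2.18 = 4.532
CG18940 has the largest |ΔΔCt| = 5.39.

0.024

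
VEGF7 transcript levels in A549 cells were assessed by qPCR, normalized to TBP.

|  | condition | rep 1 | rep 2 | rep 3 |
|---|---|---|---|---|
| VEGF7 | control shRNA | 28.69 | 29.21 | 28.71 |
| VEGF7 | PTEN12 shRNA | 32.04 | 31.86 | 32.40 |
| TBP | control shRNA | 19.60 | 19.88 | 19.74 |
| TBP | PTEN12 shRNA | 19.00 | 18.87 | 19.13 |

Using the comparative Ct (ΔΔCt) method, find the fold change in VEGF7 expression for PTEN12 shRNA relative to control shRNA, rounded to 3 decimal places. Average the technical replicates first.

Mean Ct: VEGF7 control shRNA 28.870; VEGF7 PTEN12 shRNA 32.100; TBP control shRNA 19.740; TBP PTEN12 shRNA 19.000
ΔCt(control shRNA) = 28.870 − 19.740 = 9.130
ΔCt(PTEN12 shRNA) = 32.100 − 19.000 = 13.100
ΔΔCt = 13.100 − 9.130 = 3.970
Fold change = 2^(−3.970) = 0.0638

0.064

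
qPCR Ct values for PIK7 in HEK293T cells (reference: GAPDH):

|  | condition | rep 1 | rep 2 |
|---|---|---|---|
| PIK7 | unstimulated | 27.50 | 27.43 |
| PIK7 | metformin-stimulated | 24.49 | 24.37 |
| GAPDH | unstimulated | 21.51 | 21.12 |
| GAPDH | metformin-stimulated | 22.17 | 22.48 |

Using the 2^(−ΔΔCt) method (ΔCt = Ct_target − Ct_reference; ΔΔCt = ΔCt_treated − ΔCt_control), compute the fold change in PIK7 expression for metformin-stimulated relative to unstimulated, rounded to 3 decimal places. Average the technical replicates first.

Mean Ct: PIK7 unstimulated 27.465; PIK7 metformin-stimulated 24.430; GAPDH unstimulated 21.315; GAPDH metformin-stimulated 22.325
ΔCt(unstimulated) = 27.465 − 21.315 = 6.150
ΔCt(metformin-stimulated) = 24.430 − 22.325 = 2.105
ΔΔCt = 2.105 − 6.150 = -4.045
Fold change = 2^(−(-4.045)) = 2^4.045 = 16.5069

16.507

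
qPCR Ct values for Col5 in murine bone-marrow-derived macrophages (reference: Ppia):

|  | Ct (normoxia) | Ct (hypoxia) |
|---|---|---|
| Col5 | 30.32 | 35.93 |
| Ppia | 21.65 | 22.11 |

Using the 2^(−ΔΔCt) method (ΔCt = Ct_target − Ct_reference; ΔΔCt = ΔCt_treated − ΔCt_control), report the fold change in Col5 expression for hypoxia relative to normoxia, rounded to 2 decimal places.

0.03

ΔCt(normoxia) = 30.320 − 21.650 = 8.670
ΔCt(hypoxia) = 35.930 − 22.110 = 13.820
ΔΔCt = 13.820 − 8.670 = 5.150
Fold change = 2^(−5.150) = 0.028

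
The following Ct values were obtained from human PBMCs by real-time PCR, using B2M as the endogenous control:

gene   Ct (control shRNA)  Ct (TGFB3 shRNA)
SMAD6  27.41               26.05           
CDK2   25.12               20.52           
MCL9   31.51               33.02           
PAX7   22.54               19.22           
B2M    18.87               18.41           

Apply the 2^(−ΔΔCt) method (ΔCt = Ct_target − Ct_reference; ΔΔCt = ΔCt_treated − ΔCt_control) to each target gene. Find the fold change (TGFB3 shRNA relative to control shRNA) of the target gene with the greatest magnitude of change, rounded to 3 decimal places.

SMAD6: ΔΔCt = (26.05−18.41) − (27.41−18.87) = 7.64 − 8.54 = -0.90; fold change = 2^0.90 = 1.866
CDK2: ΔΔCt = (20.52−18.41) − (25.12−18.87) = 2.11 − 6.25 = -4.14; fold change = 2^4.14 = 17.630
MCL9: ΔΔCt = (33.02−18.41) − (31.51−18.87) = 14.61 − 12.64 = 1.97; fold change = 2^-1.97 = 0.255
PAX7: ΔΔCt = (19.22−18.41) − (22.54−18.87) = 0.81 − 3.67 = -2.86; fold change = 2^2.86 = 7.260
CDK2 has the largest |ΔΔCt| = 4.14.

17.630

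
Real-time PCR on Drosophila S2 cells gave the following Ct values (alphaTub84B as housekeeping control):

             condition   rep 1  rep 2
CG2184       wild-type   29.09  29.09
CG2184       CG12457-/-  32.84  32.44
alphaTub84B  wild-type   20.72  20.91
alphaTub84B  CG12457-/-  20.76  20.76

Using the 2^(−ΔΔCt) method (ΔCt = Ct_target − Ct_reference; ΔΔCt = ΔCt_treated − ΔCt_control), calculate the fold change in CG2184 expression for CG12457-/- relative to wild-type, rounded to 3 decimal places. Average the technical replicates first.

0.082

Mean Ct: CG2184 wild-type 29.090; CG2184 CG12457-/- 32.640; alphaTub84B wild-type 20.815; alphaTub84B CG12457-/- 20.760
ΔCt(wild-type) = 29.090 − 20.815 = 8.275
ΔCt(CG12457-/-) = 32.640 − 20.760 = 11.880
ΔΔCt = 11.880 − 8.275 = 3.605
Fold change = 2^(−3.605) = 0.0822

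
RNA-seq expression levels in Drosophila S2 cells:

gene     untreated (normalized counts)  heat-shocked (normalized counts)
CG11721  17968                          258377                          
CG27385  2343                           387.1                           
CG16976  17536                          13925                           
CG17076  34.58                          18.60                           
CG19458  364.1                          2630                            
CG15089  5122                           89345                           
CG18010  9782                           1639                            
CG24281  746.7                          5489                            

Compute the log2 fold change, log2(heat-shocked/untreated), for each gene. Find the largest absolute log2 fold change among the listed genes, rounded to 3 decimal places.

log2(258377/17968) = 3.846  (CG11721)
log2(387.1/2343) = -2.598  (CG27385)
log2(13925/17536) = -0.333  (CG16976)
log2(18.60/34.58) = -0.895  (CG17076)
log2(2630/364.1) = 2.853  (CG19458)
log2(89345/5122) = 4.125  (CG15089)
log2(1639/9782) = -2.577  (CG18010)
log2(5489/746.7) = 2.878  (CG24281)
The largest magnitude belongs to CG15089.

4.125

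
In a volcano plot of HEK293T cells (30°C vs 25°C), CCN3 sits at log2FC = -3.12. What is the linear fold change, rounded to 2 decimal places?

0.12

Fold change = 2^(-3.12) = 0.115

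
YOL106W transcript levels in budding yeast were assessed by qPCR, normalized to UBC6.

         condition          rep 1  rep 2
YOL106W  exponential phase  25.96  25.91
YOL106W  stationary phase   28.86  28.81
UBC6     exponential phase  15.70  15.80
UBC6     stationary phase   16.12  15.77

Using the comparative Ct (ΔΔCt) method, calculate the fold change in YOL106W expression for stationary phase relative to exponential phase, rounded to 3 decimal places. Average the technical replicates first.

0.153

Mean Ct: YOL106W exponential phase 25.935; YOL106W stationary phase 28.835; UBC6 exponential phase 15.750; UBC6 stationary phase 15.945
ΔCt(exponential phase) = 25.935 − 15.750 = 10.185
ΔCt(stationary phase) = 28.835 − 15.945 = 12.890
ΔΔCt = 12.890 − 10.185 = 2.705
Fold change = 2^(−2.705) = 0.1534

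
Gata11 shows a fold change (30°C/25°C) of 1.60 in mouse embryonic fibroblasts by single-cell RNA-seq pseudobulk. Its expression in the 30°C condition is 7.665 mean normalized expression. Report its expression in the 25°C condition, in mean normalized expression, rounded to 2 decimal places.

25°C expression = 7.665 / 1.60 = 4.79

4.79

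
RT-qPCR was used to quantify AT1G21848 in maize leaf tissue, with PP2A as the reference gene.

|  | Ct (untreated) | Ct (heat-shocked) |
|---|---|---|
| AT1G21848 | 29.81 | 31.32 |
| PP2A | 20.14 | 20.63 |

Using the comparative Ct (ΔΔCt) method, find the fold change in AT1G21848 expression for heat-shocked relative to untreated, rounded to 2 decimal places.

0.49

ΔCt(untreated) = 29.810 − 20.140 = 9.670
ΔCt(heat-shocked) = 31.320 − 20.630 = 10.690
ΔΔCt = 10.690 − 9.670 = 1.020
Fold change = 2^(−1.020) = 0.493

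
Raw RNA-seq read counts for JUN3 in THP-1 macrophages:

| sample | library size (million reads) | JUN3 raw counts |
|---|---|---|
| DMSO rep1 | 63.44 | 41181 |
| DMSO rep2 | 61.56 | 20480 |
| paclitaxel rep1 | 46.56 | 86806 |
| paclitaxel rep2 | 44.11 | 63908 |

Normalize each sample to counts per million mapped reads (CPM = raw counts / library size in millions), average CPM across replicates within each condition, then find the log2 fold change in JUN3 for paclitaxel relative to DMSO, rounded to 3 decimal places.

1.755

CPM(DMSO rep1) = 41181 / 63.44 = 649.1330
CPM(DMSO rep2) = 20480 / 61.56 = 332.6836
CPM(paclitaxel rep1) = 86806 / 46.56 = 1864.3900
CPM(paclitaxel rep2) = 63908 / 44.11 = 1448.8325
mean CPM(DMSO) = 490.9083; mean CPM(paclitaxel) = 1656.6112
Fold change = 1656.6112 / 490.9083 = 3.37458
log2(3.37458) = 1.7547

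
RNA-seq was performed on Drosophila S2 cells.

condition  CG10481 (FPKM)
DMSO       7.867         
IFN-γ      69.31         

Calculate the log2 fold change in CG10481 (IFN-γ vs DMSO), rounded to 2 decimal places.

Fold change = 69.31 / 7.867 = 8.8102
log2(8.8102) = 3.139

3.14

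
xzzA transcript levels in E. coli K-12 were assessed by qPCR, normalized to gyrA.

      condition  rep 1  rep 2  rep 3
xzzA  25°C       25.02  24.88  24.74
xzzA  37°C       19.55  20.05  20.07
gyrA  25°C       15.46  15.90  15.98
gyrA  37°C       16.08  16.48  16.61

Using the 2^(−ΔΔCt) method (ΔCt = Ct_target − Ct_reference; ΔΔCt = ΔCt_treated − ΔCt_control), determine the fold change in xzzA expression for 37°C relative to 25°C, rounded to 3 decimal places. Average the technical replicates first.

48.503

Mean Ct: xzzA 25°C 24.880; xzzA 37°C 19.890; gyrA 25°C 15.780; gyrA 37°C 16.390
ΔCt(25°C) = 24.880 − 15.780 = 9.100
ΔCt(37°C) = 19.890 − 16.390 = 3.500
ΔΔCt = 3.500 − 9.100 = -5.600
Fold change = 2^(−(-5.600)) = 2^5.600 = 48.5029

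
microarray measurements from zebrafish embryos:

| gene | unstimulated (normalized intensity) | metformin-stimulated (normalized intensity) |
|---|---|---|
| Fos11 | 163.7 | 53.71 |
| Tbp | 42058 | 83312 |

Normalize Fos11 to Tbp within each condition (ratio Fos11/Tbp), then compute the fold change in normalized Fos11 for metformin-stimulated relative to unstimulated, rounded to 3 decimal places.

Fos11/Tbp (unstimulated) = 163.7 / 42058 = 0.0038922
Fos11/Tbp (metformin-stimulated) = 53.71 / 83312 = 0.00064469
Fold change = 0.00064469 / 0.0038922 = 0.1656

0.166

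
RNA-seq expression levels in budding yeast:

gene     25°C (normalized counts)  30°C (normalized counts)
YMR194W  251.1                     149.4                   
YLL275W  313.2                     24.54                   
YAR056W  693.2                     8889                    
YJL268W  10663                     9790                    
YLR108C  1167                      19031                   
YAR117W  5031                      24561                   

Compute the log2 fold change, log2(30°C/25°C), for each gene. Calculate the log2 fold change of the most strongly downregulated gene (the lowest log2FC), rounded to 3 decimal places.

log2(149.4/251.1) = -0.749  (YMR194W)
log2(24.54/313.2) = -3.674  (YLL275W)
log2(8889/693.2) = 3.681  (YAR056W)
log2(9790/10663) = -0.123  (YJL268W)
log2(19031/1167) = 4.027  (YLR108C)
log2(24561/5031) = 2.287  (YAR117W)
YLL275W is most strongly downregulated.

-3.674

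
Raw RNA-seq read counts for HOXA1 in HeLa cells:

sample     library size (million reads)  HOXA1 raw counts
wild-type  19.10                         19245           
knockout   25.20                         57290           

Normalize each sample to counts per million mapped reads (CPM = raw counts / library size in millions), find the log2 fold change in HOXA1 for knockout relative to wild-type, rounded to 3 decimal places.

1.174

CPM(wild-type) = 19245 / 19.10 = 1007.5916
CPM(knockout) = 57290 / 25.20 = 2273.4127
Fold change = 2273.4127 / 1007.5916 = 2.25628
log2(2.25628) = 1.1739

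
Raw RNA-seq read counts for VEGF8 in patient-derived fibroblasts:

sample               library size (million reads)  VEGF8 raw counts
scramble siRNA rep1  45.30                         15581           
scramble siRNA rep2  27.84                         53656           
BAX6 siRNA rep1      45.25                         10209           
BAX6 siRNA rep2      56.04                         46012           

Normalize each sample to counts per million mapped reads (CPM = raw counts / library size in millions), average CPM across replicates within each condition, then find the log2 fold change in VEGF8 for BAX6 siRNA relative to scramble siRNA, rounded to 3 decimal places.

-1.118

CPM(scramble siRNA rep1) = 15581 / 45.30 = 343.9514
CPM(scramble siRNA rep2) = 53656 / 27.84 = 1927.2989
CPM(BAX6 siRNA rep1) = 10209 / 45.25 = 225.6133
CPM(BAX6 siRNA rep2) = 46012 / 56.04 = 821.0564
mean CPM(scramble siRNA) = 1135.6251; mean CPM(BAX6 siRNA) = 523.3348
Fold change = 523.3348 / 1135.6251 = 0.46083
log2(0.46083) = -1.1177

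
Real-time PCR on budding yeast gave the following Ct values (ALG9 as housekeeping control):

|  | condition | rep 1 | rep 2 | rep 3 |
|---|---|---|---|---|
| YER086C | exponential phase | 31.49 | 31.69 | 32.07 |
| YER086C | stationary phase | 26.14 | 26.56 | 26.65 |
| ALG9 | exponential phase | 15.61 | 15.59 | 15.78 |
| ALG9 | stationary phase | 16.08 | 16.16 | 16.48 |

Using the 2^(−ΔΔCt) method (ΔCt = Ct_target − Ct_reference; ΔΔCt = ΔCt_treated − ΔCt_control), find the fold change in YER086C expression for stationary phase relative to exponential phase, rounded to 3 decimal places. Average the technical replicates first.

Mean Ct: YER086C exponential phase 31.750; YER086C stationary phase 26.450; ALG9 exponential phase 15.660; ALG9 stationary phase 16.240
ΔCt(exponential phase) = 31.750 − 15.660 = 16.090
ΔCt(stationary phase) = 26.450 − 16.240 = 10.210
ΔΔCt = 10.210 − 16.090 = -5.880
Fold change = 2^(−(-5.880)) = 2^5.880 = 58.8920

58.892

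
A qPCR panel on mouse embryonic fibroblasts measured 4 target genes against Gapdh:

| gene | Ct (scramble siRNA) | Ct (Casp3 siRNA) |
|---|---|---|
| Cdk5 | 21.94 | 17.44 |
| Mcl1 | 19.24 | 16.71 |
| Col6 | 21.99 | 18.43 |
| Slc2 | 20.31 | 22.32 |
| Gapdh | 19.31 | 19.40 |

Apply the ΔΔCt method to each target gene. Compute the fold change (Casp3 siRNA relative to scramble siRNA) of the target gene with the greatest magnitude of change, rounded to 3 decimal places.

24.084

Cdk5: ΔΔCt = (17.44−19.40) − (21.94−19.31) = -1.96 − 2.63 = -4.59; fold change = 2^4.59 = 24.084
Mcl1: ΔΔCt = (16.71−19.40) − (19.24−19.31) = -2.69 − (-0.07) = -2.62; fold change = 2^2.62 = 6.148
Col6: ΔΔCt = (18.43−19.40) − (21.99−19.31) = -0.97 − 2.68 = -3.65; fold change = 2^3.65 = 12.553
Slc2: ΔΔCt = (22.32−19.40) − (20.31−19.31) = 2.92 − 1.00 = 1.92; fold change = 2^-1.92 = 0.264
Cdk5 has the largest |ΔΔCt| = 4.59.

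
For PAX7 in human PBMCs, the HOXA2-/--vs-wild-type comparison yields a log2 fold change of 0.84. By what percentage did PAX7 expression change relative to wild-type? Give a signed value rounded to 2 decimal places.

79.01%

Fold change = 2^(0.84) = 1.7901
Percent change = (FC − 1) × 100% = (1.7901 − 1) × 100 = 79.01%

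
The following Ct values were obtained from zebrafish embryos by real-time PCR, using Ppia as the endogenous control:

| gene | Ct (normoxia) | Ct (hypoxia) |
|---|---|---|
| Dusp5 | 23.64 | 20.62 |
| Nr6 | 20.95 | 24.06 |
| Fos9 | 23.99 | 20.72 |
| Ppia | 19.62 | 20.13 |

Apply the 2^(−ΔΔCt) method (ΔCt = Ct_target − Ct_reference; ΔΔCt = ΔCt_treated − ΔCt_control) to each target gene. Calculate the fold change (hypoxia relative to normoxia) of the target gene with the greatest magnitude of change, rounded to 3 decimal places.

13.737

Dusp5: ΔΔCt = (20.62−20.13) − (23.64−19.62) = 0.49 − 4.02 = -3.53; fold change = 2^3.53 = 11.551
Nr6: ΔΔCt = (24.06−20.13) − (20.95−19.62) = 3.93 − 1.33 = 2.60; fold change = 2^-2.60 = 0.165
Fos9: ΔΔCt = (20.72−20.13) − (23.99−19.62) = 0.59 − 4.37 = -3.78; fold change = 2^3.78 = 13.737
Fos9 has the largest |ΔΔCt| = 3.78.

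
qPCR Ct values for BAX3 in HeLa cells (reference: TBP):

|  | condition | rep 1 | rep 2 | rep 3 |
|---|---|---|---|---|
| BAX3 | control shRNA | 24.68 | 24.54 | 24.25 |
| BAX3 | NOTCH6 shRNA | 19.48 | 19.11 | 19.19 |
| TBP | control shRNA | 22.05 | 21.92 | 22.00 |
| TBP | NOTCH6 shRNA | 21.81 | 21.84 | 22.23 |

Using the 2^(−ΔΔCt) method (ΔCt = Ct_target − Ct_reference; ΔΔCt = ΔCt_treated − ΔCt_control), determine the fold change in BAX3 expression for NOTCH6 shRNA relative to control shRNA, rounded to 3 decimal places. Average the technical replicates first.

Mean Ct: BAX3 control shRNA 24.490; BAX3 NOTCH6 shRNA 19.260; TBP control shRNA 21.990; TBP NOTCH6 shRNA 21.960
ΔCt(control shRNA) = 24.490 − 21.990 = 2.500
ΔCt(NOTCH6 shRNA) = 19.260 − 21.960 = -2.700
ΔΔCt = -2.700 − 2.500 = -5.200
Fold change = 2^(−(-5.200)) = 2^5.200 = 36.7583

36.758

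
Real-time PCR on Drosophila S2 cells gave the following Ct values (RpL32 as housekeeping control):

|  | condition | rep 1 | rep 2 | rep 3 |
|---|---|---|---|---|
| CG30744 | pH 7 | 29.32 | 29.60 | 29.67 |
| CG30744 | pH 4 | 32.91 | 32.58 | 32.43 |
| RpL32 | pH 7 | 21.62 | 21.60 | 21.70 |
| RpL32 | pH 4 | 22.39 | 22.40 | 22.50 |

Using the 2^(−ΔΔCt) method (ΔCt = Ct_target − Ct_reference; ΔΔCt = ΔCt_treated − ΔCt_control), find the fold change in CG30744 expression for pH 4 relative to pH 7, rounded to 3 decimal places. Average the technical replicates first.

Mean Ct: CG30744 pH 7 29.530; CG30744 pH 4 32.640; RpL32 pH 7 21.640; RpL32 pH 4 22.430
ΔCt(pH 7) = 29.530 − 21.640 = 7.890
ΔCt(pH 4) = 32.640 − 22.430 = 10.210
ΔΔCt = 10.210 − 7.890 = 2.320
Fold change = 2^(−2.320) = 0.2003

0.200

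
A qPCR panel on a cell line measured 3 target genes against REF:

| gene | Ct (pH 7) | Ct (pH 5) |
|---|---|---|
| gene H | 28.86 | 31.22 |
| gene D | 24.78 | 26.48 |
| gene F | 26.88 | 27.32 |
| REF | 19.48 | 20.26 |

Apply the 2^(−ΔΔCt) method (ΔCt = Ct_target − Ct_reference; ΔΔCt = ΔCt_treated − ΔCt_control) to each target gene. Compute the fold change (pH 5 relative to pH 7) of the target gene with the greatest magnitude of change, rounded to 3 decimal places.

0.334

gene H: ΔΔCt = (31.22−20.26) − (28.86−19.48) = 10.96 − 9.38 = 1.58; fold change = 2^-1.58 = 0.334
gene D: ΔΔCt = (26.48−20.26) − (24.78−19.48) = 6.22 − 5.30 = 0.92; fold change = 2^-0.92 = 0.529
gene F: ΔΔCt = (27.32−20.26) − (26.88−19.48) = 7.06 − 7.40 = -0.34; fold change = 2^0.34 = 1.266
gene H has the largest |ΔΔCt| = 1.58.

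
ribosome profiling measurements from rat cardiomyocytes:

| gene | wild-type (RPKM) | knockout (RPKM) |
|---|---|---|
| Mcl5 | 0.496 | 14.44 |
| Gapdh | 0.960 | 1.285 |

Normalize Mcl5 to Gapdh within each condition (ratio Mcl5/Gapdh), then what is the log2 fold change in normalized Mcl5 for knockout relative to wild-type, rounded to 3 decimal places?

Mcl5/Gapdh (wild-type) = 0.496 / 0.960 = 0.51667
Mcl5/Gapdh (knockout) = 14.44 / 1.285 = 11.237
Fold change = 11.237 / 0.51667 = 21.7497
log2(21.7497) = 4.4429

4.443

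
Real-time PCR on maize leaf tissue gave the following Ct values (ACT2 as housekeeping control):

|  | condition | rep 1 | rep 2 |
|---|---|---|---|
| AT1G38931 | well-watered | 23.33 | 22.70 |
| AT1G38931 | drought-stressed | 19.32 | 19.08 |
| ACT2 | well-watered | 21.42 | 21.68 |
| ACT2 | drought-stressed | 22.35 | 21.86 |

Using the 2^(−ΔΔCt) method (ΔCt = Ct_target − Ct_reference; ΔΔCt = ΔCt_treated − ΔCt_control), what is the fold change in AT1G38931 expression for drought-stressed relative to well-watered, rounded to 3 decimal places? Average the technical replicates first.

Mean Ct: AT1G38931 well-watered 23.015; AT1G38931 drought-stressed 19.200; ACT2 well-watered 21.550; ACT2 drought-stressed 22.105
ΔCt(well-watered) = 23.015 − 21.550 = 1.465
ΔCt(drought-stressed) = 19.200 − 22.105 = -2.905
ΔΔCt = -2.905 − 1.465 = -4.370
Fold change = 2^(−(-4.370)) = 2^4.370 = 20.6776

20.678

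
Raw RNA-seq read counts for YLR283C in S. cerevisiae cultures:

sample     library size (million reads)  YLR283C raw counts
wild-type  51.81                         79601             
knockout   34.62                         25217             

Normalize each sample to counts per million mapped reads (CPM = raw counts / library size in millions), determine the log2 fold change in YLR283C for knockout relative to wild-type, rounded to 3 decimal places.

CPM(wild-type) = 79601 / 51.81 = 1536.4022
CPM(knockout) = 25217 / 34.62 = 728.3940
Fold change = 728.3940 / 1536.4022 = 0.47409
log2(0.47409) = -1.0768

-1.077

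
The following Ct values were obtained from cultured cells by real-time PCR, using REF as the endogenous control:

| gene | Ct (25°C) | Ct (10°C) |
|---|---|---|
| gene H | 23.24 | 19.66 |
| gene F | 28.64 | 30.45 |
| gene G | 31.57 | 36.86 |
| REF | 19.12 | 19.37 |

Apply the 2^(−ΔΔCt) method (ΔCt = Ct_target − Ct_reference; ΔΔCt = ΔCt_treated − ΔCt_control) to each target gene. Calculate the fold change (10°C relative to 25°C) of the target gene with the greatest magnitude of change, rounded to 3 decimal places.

0.030

gene H: ΔΔCt = (19.66−19.37) − (23.24−19.12) = 0.29 − 4.12 = -3.83; fold change = 2^3.83 = 14.221
gene F: ΔΔCt = (30.45−19.37) − (28.64−19.12) = 11.08 − 9.52 = 1.56; fold change = 2^-1.56 = 0.339
gene G: ΔΔCt = (36.86−19.37) − (31.57−19.12) = 17.49 − 12.45 = 5.04; fold change = 2^-5.04 = 0.030
gene G has the largest |ΔΔCt| = 5.04.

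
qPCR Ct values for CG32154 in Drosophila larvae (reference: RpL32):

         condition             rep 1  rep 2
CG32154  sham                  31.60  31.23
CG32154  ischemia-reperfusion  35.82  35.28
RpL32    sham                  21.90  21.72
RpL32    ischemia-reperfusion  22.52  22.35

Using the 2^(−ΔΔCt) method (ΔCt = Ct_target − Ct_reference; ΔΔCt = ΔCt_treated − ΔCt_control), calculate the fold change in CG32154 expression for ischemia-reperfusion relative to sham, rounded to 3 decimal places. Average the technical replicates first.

Mean Ct: CG32154 sham 31.415; CG32154 ischemia-reperfusion 35.550; RpL32 sham 21.810; RpL32 ischemia-reperfusion 22.435
ΔCt(sham) = 31.415 − 21.810 = 9.605
ΔCt(ischemia-reperfusion) = 35.550 − 22.435 = 13.115
ΔΔCt = 13.115 − 9.605 = 3.510
Fold change = 2^(−3.510) = 0.0878

0.088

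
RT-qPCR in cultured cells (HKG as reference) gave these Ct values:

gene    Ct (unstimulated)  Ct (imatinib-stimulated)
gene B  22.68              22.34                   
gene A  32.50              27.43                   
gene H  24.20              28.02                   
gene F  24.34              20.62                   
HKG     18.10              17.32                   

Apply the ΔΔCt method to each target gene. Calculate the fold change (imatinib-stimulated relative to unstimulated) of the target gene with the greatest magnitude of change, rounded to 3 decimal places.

gene B: ΔΔCt = (22.34−17.32) − (22.68−18.10) = 5.02 − 4.58 = 0.44; fold change = 2^-0.44 = 0.737
gene A: ΔΔCt = (27.43−17.32) − (32.50−18.10) = 10.11 − 14.40 = -4.29; fold change = 2^4.29 = 19.562
gene H: ΔΔCt = (28.02−17.32) − (24.20−18.10) = 10.70 − 6.10 = 4.60; fold change = 2^-4.60 = 0.041
gene F: ΔΔCt = (20.62−17.32) − (24.34−18.10) = 3.30 − 6.24 = -2.94; fold change = 2^2.94 = 7.674
gene H has the largest |ΔΔCt| = 4.60.

0.041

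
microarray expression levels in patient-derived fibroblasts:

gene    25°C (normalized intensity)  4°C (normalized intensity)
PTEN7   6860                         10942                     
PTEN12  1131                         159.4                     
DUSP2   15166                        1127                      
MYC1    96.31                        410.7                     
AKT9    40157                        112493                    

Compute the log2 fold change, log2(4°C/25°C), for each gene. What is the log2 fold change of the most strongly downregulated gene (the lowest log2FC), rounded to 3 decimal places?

-3.750

log2(10942/6860) = 0.674  (PTEN7)
log2(159.4/1131) = -2.827  (PTEN12)
log2(1127/15166) = -3.750  (DUSP2)
log2(410.7/96.31) = 2.092  (MYC1)
log2(112493/40157) = 1.486  (AKT9)
DUSP2 is most strongly downregulated.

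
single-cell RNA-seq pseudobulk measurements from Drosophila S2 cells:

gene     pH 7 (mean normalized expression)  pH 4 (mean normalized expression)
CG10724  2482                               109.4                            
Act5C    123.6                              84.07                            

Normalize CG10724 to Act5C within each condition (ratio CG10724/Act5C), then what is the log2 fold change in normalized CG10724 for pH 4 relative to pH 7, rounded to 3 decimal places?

CG10724/Act5C (pH 7) = 2482 / 123.6 = 20.081
CG10724/Act5C (pH 4) = 109.4 / 84.07 = 1.3013
Fold change = 1.3013 / 20.081 = 0.0648
log2(0.0648) = -3.9478

-3.948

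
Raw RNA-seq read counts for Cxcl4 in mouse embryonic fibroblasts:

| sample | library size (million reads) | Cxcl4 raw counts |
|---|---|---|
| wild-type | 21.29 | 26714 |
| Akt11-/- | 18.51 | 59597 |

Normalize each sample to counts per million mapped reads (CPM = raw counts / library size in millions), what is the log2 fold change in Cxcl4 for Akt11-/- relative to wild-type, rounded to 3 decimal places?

CPM(wild-type) = 26714 / 21.29 = 1254.7675
CPM(Akt11-/-) = 59597 / 18.51 = 3219.7191
Fold change = 3219.7191 / 1254.7675 = 2.56599
log2(2.56599) = 1.3595

1.360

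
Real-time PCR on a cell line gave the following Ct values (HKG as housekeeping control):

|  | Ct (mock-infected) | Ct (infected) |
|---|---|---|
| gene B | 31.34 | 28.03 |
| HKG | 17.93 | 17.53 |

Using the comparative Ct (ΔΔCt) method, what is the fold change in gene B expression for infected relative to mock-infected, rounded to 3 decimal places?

ΔCt(mock-infected) = 31.340 − 17.930 = 13.410
ΔCt(infected) = 28.030 − 17.530 = 10.500
ΔΔCt = 10.500 − 13.410 = -2.910
Fold change = 2^(−(-2.910)) = 2^2.910 = 7.5162

7.516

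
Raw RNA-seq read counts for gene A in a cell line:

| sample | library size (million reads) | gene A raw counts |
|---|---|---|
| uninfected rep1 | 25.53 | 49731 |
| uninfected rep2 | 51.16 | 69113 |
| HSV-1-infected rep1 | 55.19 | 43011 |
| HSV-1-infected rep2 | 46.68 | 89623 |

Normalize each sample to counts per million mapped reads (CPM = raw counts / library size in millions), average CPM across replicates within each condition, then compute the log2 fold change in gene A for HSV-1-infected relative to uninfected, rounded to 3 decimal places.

-0.289

CPM(uninfected rep1) = 49731 / 25.53 = 1947.9436
CPM(uninfected rep2) = 69113 / 51.16 = 1350.9187
CPM(HSV-1-infected rep1) = 43011 / 55.19 = 779.3260
CPM(HSV-1-infected rep2) = 89623 / 46.68 = 1919.9443
mean CPM(uninfected) = 1649.4311; mean CPM(HSV-1-infected) = 1349.6351
Fold change = 1349.6351 / 1649.4311 = 0.81824
log2(0.81824) = -0.2894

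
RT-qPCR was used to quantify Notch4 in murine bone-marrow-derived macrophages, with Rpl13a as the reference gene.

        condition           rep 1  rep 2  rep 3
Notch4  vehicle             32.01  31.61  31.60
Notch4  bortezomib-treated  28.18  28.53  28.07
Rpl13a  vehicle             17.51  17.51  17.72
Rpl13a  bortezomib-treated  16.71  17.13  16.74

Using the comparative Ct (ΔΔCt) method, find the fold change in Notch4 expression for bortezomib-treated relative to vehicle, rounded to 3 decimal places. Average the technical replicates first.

6.774

Mean Ct: Notch4 vehicle 31.740; Notch4 bortezomib-treated 28.260; Rpl13a vehicle 17.580; Rpl13a bortezomib-treated 16.860
ΔCt(vehicle) = 31.740 − 17.580 = 14.160
ΔCt(bortezomib-treated) = 28.260 − 16.860 = 11.400
ΔΔCt = 11.400 − 14.160 = -2.760
Fold change = 2^(−(-2.760)) = 2^2.760 = 6.7740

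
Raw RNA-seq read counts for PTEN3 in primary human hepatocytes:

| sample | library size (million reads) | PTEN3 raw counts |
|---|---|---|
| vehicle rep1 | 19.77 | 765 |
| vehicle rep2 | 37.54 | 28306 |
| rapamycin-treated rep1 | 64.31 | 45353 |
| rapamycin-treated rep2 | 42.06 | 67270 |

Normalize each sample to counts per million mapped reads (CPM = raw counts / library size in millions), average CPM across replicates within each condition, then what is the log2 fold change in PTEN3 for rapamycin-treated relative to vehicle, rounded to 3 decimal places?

CPM(vehicle rep1) = 765 / 19.77 = 38.6950
CPM(vehicle rep2) = 28306 / 37.54 = 754.0224
CPM(rapamycin-treated rep1) = 45353 / 64.31 = 705.2247
CPM(rapamycin-treated rep2) = 67270 / 42.06 = 1599.3818
mean CPM(vehicle) = 396.3587; mean CPM(rapamycin-treated) = 1152.3033
Fold change = 1152.3033 / 396.3587 = 2.90722
log2(2.90722) = 1.5396

1.540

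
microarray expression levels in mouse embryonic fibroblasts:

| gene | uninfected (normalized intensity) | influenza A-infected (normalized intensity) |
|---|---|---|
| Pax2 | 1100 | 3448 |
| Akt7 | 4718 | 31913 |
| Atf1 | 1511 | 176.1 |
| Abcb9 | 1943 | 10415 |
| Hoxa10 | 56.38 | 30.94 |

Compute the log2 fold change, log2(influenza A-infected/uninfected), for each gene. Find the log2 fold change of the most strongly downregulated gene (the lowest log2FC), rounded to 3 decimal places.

-3.101

log2(3448/1100) = 1.648  (Pax2)
log2(31913/4718) = 2.758  (Akt7)
log2(176.1/1511) = -3.101  (Atf1)
log2(10415/1943) = 2.422  (Abcb9)
log2(30.94/56.38) = -0.866  (Hoxa10)
Atf1 is most strongly downregulated.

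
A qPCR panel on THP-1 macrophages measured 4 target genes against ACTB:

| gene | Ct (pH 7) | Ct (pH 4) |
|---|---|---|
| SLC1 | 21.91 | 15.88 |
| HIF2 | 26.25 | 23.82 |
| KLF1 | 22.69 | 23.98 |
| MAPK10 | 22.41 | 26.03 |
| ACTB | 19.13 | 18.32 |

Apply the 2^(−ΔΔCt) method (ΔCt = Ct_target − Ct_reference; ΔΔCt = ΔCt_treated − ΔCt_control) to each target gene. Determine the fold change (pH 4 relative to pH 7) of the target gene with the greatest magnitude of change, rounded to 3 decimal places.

37.271

SLC1: ΔΔCt = (15.88−18.32) − (21.91−19.13) = -2.44 − 2.78 = -5.22; fold change = 2^5.22 = 37.271
HIF2: ΔΔCt = (23.82−18.32) − (26.25−19.13) = 5.50 − 7.12 = -1.62; fold change = 2^1.62 = 3.074
KLF1: ΔΔCt = (23.98−18.32) − (22.69−19.13) = 5.66 − 3.56 = 2.10; fold change = 2^-2.10 = 0.233
MAPK10: ΔΔCt = (26.03−18.32) − (22.41−19.13) = 7.71 − 3.28 = 4.43; fold change = 2^-4.43 = 0.046
SLC1 has the largest |ΔΔCt| = 5.22.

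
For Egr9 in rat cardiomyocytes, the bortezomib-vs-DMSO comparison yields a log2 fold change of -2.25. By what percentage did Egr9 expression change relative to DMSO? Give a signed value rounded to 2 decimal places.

-78.98%

Fold change = 2^(-2.25) = 0.2102
Percent change = (FC − 1) × 100% = (0.2102 − 1) × 100 = -78.98%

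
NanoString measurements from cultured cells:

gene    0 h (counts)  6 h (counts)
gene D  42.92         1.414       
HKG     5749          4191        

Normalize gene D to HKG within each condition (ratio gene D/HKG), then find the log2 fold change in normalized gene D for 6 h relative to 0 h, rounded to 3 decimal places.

-4.468

gene D/HKG (0 h) = 42.92 / 5749 = 0.0074656
gene D/HKG (6 h) = 1.414 / 4191 = 0.00033739
Fold change = 0.00033739 / 0.0074656 = 0.0452
log2(0.0452) = -4.4678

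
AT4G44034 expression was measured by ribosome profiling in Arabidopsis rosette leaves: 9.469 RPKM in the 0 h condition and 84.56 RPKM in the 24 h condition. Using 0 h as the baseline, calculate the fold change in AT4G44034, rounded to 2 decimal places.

8.93

Fold change = 84.56 / 9.469 = 8.930
AT4G44034 is upregulated.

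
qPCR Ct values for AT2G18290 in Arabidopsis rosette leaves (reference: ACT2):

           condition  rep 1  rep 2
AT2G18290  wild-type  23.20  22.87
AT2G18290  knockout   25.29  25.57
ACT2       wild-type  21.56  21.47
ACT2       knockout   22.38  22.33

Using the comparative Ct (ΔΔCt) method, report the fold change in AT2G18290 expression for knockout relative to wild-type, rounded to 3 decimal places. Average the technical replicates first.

0.340

Mean Ct: AT2G18290 wild-type 23.035; AT2G18290 knockout 25.430; ACT2 wild-type 21.515; ACT2 knockout 22.355
ΔCt(wild-type) = 23.035 − 21.515 = 1.520
ΔCt(knockout) = 25.430 − 22.355 = 3.075
ΔΔCt = 3.075 − 1.520 = 1.555
Fold change = 2^(−1.555) = 0.3403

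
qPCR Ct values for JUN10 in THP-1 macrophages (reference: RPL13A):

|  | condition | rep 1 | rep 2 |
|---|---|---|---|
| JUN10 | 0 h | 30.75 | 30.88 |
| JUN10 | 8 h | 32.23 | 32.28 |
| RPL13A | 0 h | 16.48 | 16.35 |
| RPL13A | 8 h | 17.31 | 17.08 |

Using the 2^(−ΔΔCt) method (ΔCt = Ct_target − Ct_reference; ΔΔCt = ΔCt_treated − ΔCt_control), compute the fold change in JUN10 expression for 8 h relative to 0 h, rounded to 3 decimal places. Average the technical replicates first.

Mean Ct: JUN10 0 h 30.815; JUN10 8 h 32.255; RPL13A 0 h 16.415; RPL13A 8 h 17.195
ΔCt(0 h) = 30.815 − 16.415 = 14.400
ΔCt(8 h) = 32.255 − 17.195 = 15.060
ΔΔCt = 15.060 − 14.400 = 0.660
Fold change = 2^(−0.660) = 0.6329

0.633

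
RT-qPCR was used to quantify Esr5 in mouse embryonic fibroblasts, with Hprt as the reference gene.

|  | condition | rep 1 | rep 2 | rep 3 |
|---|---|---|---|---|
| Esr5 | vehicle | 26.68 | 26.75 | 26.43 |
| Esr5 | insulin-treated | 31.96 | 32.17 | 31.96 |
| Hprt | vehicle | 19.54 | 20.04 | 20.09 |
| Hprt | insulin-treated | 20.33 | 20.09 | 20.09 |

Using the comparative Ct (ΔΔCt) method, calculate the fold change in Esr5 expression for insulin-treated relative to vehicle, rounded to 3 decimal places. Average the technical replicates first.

0.029

Mean Ct: Esr5 vehicle 26.620; Esr5 insulin-treated 32.030; Hprt vehicle 19.890; Hprt insulin-treated 20.170
ΔCt(vehicle) = 26.620 − 19.890 = 6.730
ΔCt(insulin-treated) = 32.030 − 20.170 = 11.860
ΔΔCt = 11.860 − 6.730 = 5.130
Fold change = 2^(−5.130) = 0.0286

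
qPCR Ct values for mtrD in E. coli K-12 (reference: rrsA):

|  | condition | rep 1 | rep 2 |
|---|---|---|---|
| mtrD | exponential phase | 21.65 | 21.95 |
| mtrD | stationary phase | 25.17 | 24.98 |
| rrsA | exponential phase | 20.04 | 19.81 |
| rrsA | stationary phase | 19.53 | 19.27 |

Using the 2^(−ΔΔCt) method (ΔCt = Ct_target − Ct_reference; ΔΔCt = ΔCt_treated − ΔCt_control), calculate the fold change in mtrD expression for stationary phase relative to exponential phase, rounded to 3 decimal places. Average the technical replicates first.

0.072

Mean Ct: mtrD exponential phase 21.800; mtrD stationary phase 25.075; rrsA exponential phase 19.925; rrsA stationary phase 19.400
ΔCt(exponential phase) = 21.800 − 19.925 = 1.875
ΔCt(stationary phase) = 25.075 − 19.400 = 5.675
ΔΔCt = 5.675 − 1.875 = 3.800
Fold change = 2^(−3.800) = 0.0718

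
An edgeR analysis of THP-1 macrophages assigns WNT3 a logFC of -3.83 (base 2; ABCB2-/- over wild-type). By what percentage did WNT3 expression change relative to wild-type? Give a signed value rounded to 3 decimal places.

Fold change = 2^(-3.83) = 0.0703
Percent change = (FC − 1) × 100% = (0.0703 − 1) × 100 = -92.968%

-92.968%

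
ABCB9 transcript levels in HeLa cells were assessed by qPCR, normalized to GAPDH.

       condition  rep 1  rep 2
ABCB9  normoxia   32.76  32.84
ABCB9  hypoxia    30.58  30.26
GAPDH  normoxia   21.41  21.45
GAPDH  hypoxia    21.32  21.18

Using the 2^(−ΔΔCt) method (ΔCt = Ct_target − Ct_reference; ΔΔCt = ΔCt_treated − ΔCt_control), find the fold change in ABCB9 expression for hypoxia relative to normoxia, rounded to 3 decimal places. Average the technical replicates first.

Mean Ct: ABCB9 normoxia 32.800; ABCB9 hypoxia 30.420; GAPDH normoxia 21.430; GAPDH hypoxia 21.250
ΔCt(normoxia) = 32.800 − 21.430 = 11.370
ΔCt(hypoxia) = 30.420 − 21.250 = 9.170
ΔΔCt = 9.170 − 11.370 = -2.200
Fold change = 2^(−(-2.200)) = 2^2.200 = 4.5948

4.595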